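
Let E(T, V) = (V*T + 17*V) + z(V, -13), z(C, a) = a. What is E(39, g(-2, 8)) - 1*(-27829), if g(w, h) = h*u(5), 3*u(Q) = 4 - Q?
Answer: 83000/3 ≈ 27667.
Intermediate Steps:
u(Q) = 4/3 - Q/3 (u(Q) = (4 - Q)/3 = 4/3 - Q/3)
g(w, h) = -h/3 (g(w, h) = h*(4/3 - 1/3*5) = h*(4/3 - 5/3) = h*(-1/3) = -h/3)
E(T, V) = -13 + 17*V + T*V (E(T, V) = (V*T + 17*V) - 13 = (T*V + 17*V) - 13 = (17*V + T*V) - 13 = -13 + 17*V + T*V)
E(39, g(-2, 8)) - 1*(-27829) = (-13 + 17*(-1/3*8) + 39*(-1/3*8)) - 1*(-27829) = (-13 + 17*(-8/3) + 39*(-8/3)) + 27829 = (-13 - 136/3 - 104) + 27829 = -487/3 + 27829 = 83000/3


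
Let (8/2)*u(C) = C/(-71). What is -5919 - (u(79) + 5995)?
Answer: -3383497/284 ≈ -11914.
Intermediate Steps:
u(C) = -C/284 (u(C) = (C/(-71))/4 = (C*(-1/71))/4 = (-C/71)/4 = -C/284)
-5919 - (u(79) + 5995) = -5919 - (-1/284*79 + 5995) = -5919 - (-79/284 + 5995) = -5919 - 1*1702501/284 = -5919 - 1702501/284 = -3383497/284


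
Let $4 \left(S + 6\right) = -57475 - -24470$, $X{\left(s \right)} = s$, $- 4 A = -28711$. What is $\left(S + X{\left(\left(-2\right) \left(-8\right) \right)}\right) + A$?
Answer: $- \frac{2127}{2} \approx -1063.5$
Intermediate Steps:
$A = \frac{28711}{4}$ ($A = \left(- \frac{1}{4}\right) \left(-28711\right) = \frac{28711}{4} \approx 7177.8$)
$S = - \frac{33029}{4}$ ($S = -6 + \frac{-57475 - -24470}{4} = -6 + \frac{-57475 + 24470}{4} = -6 + \frac{1}{4} \left(-33005\right) = -6 - \frac{33005}{4} = - \frac{33029}{4} \approx -8257.3$)
$\left(S + X{\left(\left(-2\right) \left(-8\right) \right)}\right) + A = \left(- \frac{33029}{4} - -16\right) + \frac{28711}{4} = \left(- \frac{33029}{4} + 16\right) + \frac{28711}{4} = - \frac{32965}{4} + \frac{28711}{4} = - \frac{2127}{2}$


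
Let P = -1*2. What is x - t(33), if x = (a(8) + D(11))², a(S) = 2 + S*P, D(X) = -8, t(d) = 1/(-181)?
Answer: 87605/181 ≈ 484.01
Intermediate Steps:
P = -2
t(d) = -1/181
a(S) = 2 - 2*S (a(S) = 2 + S*(-2) = 2 - 2*S)
x = 484 (x = ((2 - 2*8) - 8)² = ((2 - 16) - 8)² = (-14 - 8)² = (-22)² = 484)
x - t(33) = 484 - 1*(-1/181) = 484 + 1/181 = 87605/181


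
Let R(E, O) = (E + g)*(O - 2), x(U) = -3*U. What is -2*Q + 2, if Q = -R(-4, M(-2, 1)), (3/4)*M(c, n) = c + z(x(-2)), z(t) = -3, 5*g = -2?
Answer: 1174/15 ≈ 78.267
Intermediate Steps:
g = -2/5 (g = (1/5)*(-2) = -2/5 ≈ -0.40000)
M(c, n) = -4 + 4*c/3 (M(c, n) = 4*(c - 3)/3 = 4*(-3 + c)/3 = -4 + 4*c/3)
R(E, O) = (-2 + O)*(-2/5 + E) (R(E, O) = (E - 2/5)*(O - 2) = (-2/5 + E)*(-2 + O) = (-2 + O)*(-2/5 + E))
Q = -572/15 (Q = -(4/5 - 2*(-4) - 2*(-4 + (4/3)*(-2))/5 - 4*(-4 + (4/3)*(-2))) = -(4/5 + 8 - 2*(-4 - 8/3)/5 - 4*(-4 - 8/3)) = -(4/5 + 8 - 2/5*(-20/3) - 4*(-20/3)) = -(4/5 + 8 + 8/3 + 80/3) = -1*572/15 = -572/15 ≈ -38.133)
-2*Q + 2 = -2*(-572/15) + 2 = 1144/15 + 2 = 1174/15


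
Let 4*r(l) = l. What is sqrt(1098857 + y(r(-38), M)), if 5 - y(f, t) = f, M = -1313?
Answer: sqrt(4395486)/2 ≈ 1048.3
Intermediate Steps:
r(l) = l/4
y(f, t) = 5 - f
sqrt(1098857 + y(r(-38), M)) = sqrt(1098857 + (5 - (-38)/4)) = sqrt(1098857 + (5 - 1*(-19/2))) = sqrt(1098857 + (5 + 19/2)) = sqrt(1098857 + 29/2) = sqrt(2197743/2) = sqrt(4395486)/2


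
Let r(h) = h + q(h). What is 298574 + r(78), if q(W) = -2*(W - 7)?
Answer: 298510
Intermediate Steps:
q(W) = 14 - 2*W (q(W) = -2*(-7 + W) = 14 - 2*W)
r(h) = 14 - h (r(h) = h + (14 - 2*h) = 14 - h)
298574 + r(78) = 298574 + (14 - 1*78) = 298574 + (14 - 78) = 298574 - 64 = 298510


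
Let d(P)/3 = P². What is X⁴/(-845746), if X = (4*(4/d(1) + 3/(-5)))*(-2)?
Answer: -2725888/1946176875 ≈ -0.0014006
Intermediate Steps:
d(P) = 3*P²
X = -88/15 (X = (4*(4/((3*1²)) + 3/(-5)))*(-2) = (4*(4/((3*1)) + 3*(-⅕)))*(-2) = (4*(4/3 - ⅗))*(-2) = (4*(11/15))*(-2) = (44/15)*(-2) = -88/15 ≈ -5.8667)
X⁴/(-845746) = (-88/15)⁴/(-845746) = (59969536/50625)*(-1/845746) = -2725888/1946176875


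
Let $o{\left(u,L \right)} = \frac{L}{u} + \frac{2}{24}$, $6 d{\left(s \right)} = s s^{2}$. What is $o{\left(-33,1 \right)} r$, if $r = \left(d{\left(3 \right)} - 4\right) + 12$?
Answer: $\frac{175}{264} \approx 0.66288$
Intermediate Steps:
$d{\left(s \right)} = \frac{s^{3}}{6}$ ($d{\left(s \right)} = \frac{s s^{2}}{6} = \frac{s^{3}}{6}$)
$o{\left(u,L \right)} = \frac{1}{12} + \frac{L}{u}$ ($o{\left(u,L \right)} = \frac{L}{u} + 2 \cdot \frac{1}{24} = \frac{L}{u} + \frac{1}{12} = \frac{1}{12} + \frac{L}{u}$)
$r = \frac{25}{2}$ ($r = \left(\frac{3^{3}}{6} - 4\right) + 12 = \left(\frac{1}{6} \cdot 27 - 4\right) + 12 = \left(\frac{9}{2} - 4\right) + 12 = \frac{1}{2} + 12 = \frac{25}{2} \approx 12.5$)
$o{\left(-33,1 \right)} r = \frac{1 + \frac{1}{12} \left(-33\right)}{-33} \cdot \frac{25}{2} = - \frac{1 - \frac{11}{4}}{33} \cdot \frac{25}{2} = \left(- \frac{1}{33}\right) \left(- \frac{7}{4}\right) \frac{25}{2} = \frac{7}{132} \cdot \frac{25}{2} = \frac{175}{264}$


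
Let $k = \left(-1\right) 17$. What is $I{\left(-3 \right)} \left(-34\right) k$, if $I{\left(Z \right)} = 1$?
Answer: $578$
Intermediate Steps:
$k = -17$
$I{\left(-3 \right)} \left(-34\right) k = 1 \left(-34\right) \left(-17\right) = \left(-34\right) \left(-17\right) = 578$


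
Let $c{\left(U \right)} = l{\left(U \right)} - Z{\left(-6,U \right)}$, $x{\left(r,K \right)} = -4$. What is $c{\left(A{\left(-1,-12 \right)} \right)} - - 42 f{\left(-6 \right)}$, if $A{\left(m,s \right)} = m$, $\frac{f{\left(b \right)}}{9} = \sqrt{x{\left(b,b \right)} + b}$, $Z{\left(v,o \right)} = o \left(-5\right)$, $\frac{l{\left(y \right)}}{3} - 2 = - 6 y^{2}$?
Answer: $-17 + 378 i \sqrt{10} \approx -17.0 + 1195.3 i$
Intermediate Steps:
$l{\left(y \right)} = 6 - 18 y^{2}$ ($l{\left(y \right)} = 6 + 3 \left(- 6 y^{2}\right) = 6 - 18 y^{2}$)
$Z{\left(v,o \right)} = - 5 o$
$f{\left(b \right)} = 9 \sqrt{-4 + b}$
$c{\left(U \right)} = 6 - 18 U^{2} + 5 U$ ($c{\left(U \right)} = \left(6 - 18 U^{2}\right) - - 5 U = \left(6 - 18 U^{2}\right) + 5 U = 6 - 18 U^{2} + 5 U$)
$c{\left(A{\left(-1,-12 \right)} \right)} - - 42 f{\left(-6 \right)} = \left(6 - 18 \left(-1\right)^{2} + 5 \left(-1\right)\right) - - 42 \cdot 9 \sqrt{-4 - 6} = \left(6 - 18 - 5\right) - - 42 \cdot 9 \sqrt{-10} = \left(6 - 18 - 5\right) - - 42 \cdot 9 i \sqrt{10} = -17 - - 42 \cdot 9 i \sqrt{10} = -17 - - 378 i \sqrt{10} = -17 + 378 i \sqrt{10}$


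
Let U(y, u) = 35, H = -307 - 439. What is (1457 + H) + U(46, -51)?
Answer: 746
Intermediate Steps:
H = -746
(1457 + H) + U(46, -51) = (1457 - 746) + 35 = 711 + 35 = 746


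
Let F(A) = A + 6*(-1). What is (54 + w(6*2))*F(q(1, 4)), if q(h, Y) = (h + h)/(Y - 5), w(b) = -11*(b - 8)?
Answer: -80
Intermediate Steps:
w(b) = 88 - 11*b (w(b) = -11*(-8 + b) = 88 - 11*b)
q(h, Y) = 2*h/(-5 + Y) (q(h, Y) = (2*h)/(-5 + Y) = 2*h/(-5 + Y))
F(A) = -6 + A (F(A) = A - 6 = -6 + A)
(54 + w(6*2))*F(q(1, 4)) = (54 + (88 - 66*2))*(-6 + 2*1/(-5 + 4)) = (54 + (88 - 11*12))*(-6 + 2*1/(-1)) = (54 + (88 - 132))*(-6 + 2*1*(-1)) = (54 - 44)*(-6 - 2) = 10*(-8) = -80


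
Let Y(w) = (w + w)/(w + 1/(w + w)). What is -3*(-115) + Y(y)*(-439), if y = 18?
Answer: -345039/649 ≈ -531.65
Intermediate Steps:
Y(w) = 2*w/(w + 1/(2*w)) (Y(w) = (2*w)/(w + 1/(2*w)) = 2*w/(w + 1/(2*w)))
-3*(-115) + Y(y)*(-439) = -3*(-115) + (4*18²/(1 + 2*18²))*(-439) = 345 + (4*324/(1 + 2*324))*(-439) = 345 + (4*324/(1 + 648))*(-439) = 345 + (4*324/649)*(-439) = 345 + (4*324*(1/649))*(-439) = 345 + (1296/649)*(-439) = 345 - 568944/649 = -345039/649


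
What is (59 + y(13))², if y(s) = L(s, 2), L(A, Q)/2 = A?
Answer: 7225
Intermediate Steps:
L(A, Q) = 2*A
y(s) = 2*s
(59 + y(13))² = (59 + 2*13)² = (59 + 26)² = 85² = 7225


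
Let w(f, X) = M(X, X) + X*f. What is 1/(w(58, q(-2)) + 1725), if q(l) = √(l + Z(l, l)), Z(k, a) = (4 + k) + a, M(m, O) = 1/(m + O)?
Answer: 4600/7952787 - 154*I*√2/7952787 ≈ 0.00057841 - 2.7385e-5*I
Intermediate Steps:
M(m, O) = 1/(O + m)
Z(k, a) = 4 + a + k
q(l) = √(4 + 3*l) (q(l) = √(l + (4 + l + l)) = √(l + (4 + 2*l)) = √(4 + 3*l))
w(f, X) = 1/(2*X) + X*f (w(f, X) = 1/(X + X) + X*f = 1/(2*X) + X*f)
1/(w(58, q(-2)) + 1725) = 1/((1/(2*(√(4 + 3*(-2)))) + √(4 + 3*(-2))*58) + 1725) = 1/((1/(2*(√(4 - 6))) + √(4 - 6)*58) + 1725) = 1/((1/(2*(√(-2))) + √(-2)*58) + 1725) = 1/((1/(2*((I*√2))) + (I*√2)*58) + 1725) = 1/(((-I*√2/2)/2 + 58*I*√2) + 1725) = 1/((-I*√2/4 + 58*I*√2) + 1725) = 1/(231*I*√2/4 + 1725) = 1/(1725 + 231*I*√2/4)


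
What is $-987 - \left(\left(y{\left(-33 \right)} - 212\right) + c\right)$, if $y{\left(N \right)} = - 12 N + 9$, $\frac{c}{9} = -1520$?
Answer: $12500$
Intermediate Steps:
$c = -13680$ ($c = 9 \left(-1520\right) = -13680$)
$y{\left(N \right)} = 9 - 12 N$
$-987 - \left(\left(y{\left(-33 \right)} - 212\right) + c\right) = -987 - \left(\left(\left(9 - -396\right) - 212\right) - 13680\right) = -987 - \left(\left(\left(9 + 396\right) - 212\right) - 13680\right) = -987 - \left(\left(405 - 212\right) - 13680\right) = -987 - \left(193 - 13680\right) = -987 - -13487 = -987 + 13487 = 12500$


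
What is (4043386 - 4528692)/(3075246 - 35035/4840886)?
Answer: -2349311021116/14886915272921 ≈ -0.15781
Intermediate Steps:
(4043386 - 4528692)/(3075246 - 35035/4840886) = -485306/(3075246 - 35035*1/4840886) = -485306/(3075246 - 35035/4840886) = -485306/14886915272921/4840886 = -485306*4840886/14886915272921 = -2349311021116/14886915272921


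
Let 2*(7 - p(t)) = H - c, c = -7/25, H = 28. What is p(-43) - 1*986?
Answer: -49657/50 ≈ -993.14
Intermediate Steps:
c = -7/25 (c = -7*1/25 = -7/25 ≈ -0.28000)
p(t) = -357/50 (p(t) = 7 - (28 - 1*(-7/25))/2 = 7 - (28 + 7/25)/2 = 7 - 1/2*707/25 = 7 - 707/50 = -357/50)
p(-43) - 1*986 = -357/50 - 1*986 = -357/50 - 986 = -49657/50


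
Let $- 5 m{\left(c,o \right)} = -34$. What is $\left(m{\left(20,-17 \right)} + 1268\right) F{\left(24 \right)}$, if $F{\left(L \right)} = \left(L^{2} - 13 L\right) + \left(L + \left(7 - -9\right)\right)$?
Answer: $\frac{1937696}{5} \approx 3.8754 \cdot 10^{5}$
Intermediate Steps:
$m{\left(c,o \right)} = \frac{34}{5}$ ($m{\left(c,o \right)} = \left(- \frac{1}{5}\right) \left(-34\right) = \frac{34}{5}$)
$F{\left(L \right)} = 16 + L^{2} - 12 L$ ($F{\left(L \right)} = \left(L^{2} - 13 L\right) + \left(L + \left(7 + 9\right)\right) = \left(L^{2} - 13 L\right) + \left(L + 16\right) = \left(L^{2} - 13 L\right) + \left(16 + L\right) = 16 + L^{2} - 12 L$)
$\left(m{\left(20,-17 \right)} + 1268\right) F{\left(24 \right)} = \left(\frac{34}{5} + 1268\right) \left(16 + 24^{2} - 288\right) = \frac{6374 \left(16 + 576 - 288\right)}{5} = \frac{6374}{5} \cdot 304 = \frac{1937696}{5}$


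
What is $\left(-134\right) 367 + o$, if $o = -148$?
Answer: $-49326$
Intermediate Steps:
$\left(-134\right) 367 + o = \left(-134\right) 367 - 148 = -49178 - 148 = -49326$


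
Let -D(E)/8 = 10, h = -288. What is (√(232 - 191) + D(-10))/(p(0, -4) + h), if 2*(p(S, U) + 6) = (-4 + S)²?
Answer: 40/143 - √41/286 ≈ 0.25733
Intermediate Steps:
D(E) = -80 (D(E) = -8*10 = -80)
p(S, U) = -6 + (-4 + S)²/2
(√(232 - 191) + D(-10))/(p(0, -4) + h) = (√(232 - 191) - 80)/((-6 + (-4 + 0)²/2) - 288) = (√41 - 80)/((-6 + (½)*(-4)²) - 288) = (-80 + √41)/((-6 + (½)*16) - 288) = (-80 + √41)/((-6 + 8) - 288) = (-80 + √41)/(2 - 288) = (-80 + √41)/(-286) = (-80 + √41)*(-1/286) = 40/143 - √41/286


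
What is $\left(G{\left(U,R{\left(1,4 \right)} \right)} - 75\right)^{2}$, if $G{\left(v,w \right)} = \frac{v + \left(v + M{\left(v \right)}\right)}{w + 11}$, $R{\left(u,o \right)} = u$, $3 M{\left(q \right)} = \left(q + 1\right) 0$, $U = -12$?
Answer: $5929$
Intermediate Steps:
$M{\left(q \right)} = 0$ ($M{\left(q \right)} = \frac{\left(q + 1\right) 0}{3} = \frac{\left(1 + q\right) 0}{3} = \frac{1}{3} \cdot 0 = 0$)
$G{\left(v,w \right)} = \frac{2 v}{11 + w}$ ($G{\left(v,w \right)} = \frac{v + \left(v + 0\right)}{w + 11} = \frac{v + v}{11 + w} = \frac{2 v}{11 + w}$)
$\left(G{\left(U,R{\left(1,4 \right)} \right)} - 75\right)^{2} = \left(2 \left(-12\right) \frac{1}{11 + 1} - 75\right)^{2} = \left(2 \left(-12\right) \frac{1}{12} - 75\right)^{2} = \left(-2 - 75\right)^{2} = \left(-77\right)^{2} = 5929$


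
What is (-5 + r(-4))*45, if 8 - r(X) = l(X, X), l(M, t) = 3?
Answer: 0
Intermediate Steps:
r(X) = 5 (r(X) = 8 - 1*3 = 8 - 3 = 5)
(-5 + r(-4))*45 = (-5 + 5)*45 = 0*45 = 0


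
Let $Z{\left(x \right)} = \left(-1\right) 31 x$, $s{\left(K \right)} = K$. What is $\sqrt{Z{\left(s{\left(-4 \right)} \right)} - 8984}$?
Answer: $2 i \sqrt{2215} \approx 94.128 i$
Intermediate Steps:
$Z{\left(x \right)} = - 31 x$
$\sqrt{Z{\left(s{\left(-4 \right)} \right)} - 8984} = \sqrt{\left(-31\right) \left(-4\right) - 8984} = \sqrt{124 - 8984} = \sqrt{-8860} = 2 i \sqrt{2215}$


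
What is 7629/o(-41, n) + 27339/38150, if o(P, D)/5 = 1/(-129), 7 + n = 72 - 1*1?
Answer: -7508968491/38150 ≈ -1.9683e+5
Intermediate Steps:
n = 64 (n = -7 + (72 - 1*1) = -7 + (72 - 1) = -7 + 71 = 64)
o(P, D) = -5/129 (o(P, D) = 5/(-129) = 5*(-1/129) = -5/129)
7629/o(-41, n) + 27339/38150 = 7629/(-5/129) + 27339/38150 = 7629*(-129/5) + 27339*(1/38150) = -984141/5 + 27339/38150 = -7508968491/38150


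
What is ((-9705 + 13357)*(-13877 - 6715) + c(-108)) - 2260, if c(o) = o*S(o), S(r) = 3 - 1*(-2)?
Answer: -75204784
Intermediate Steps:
S(r) = 5 (S(r) = 3 + 2 = 5)
c(o) = 5*o (c(o) = o*5 = 5*o)
((-9705 + 13357)*(-13877 - 6715) + c(-108)) - 2260 = ((-9705 + 13357)*(-13877 - 6715) + 5*(-108)) - 2260 = (3652*(-20592) - 540) - 2260 = (-75201984 - 540) - 2260 = -75202524 - 2260 = -75204784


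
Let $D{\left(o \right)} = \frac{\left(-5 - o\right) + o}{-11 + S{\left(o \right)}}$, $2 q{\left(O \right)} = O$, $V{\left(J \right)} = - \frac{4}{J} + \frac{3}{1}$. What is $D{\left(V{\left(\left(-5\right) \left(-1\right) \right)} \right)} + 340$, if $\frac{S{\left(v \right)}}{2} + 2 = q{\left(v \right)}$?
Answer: $\frac{21785}{64} \approx 340.39$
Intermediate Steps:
$V{\left(J \right)} = 3 - \frac{4}{J}$ ($V{\left(J \right)} = - \frac{4}{J} + 3 \cdot 1 = - \frac{4}{J} + 3 = 3 - \frac{4}{J}$)
$q{\left(O \right)} = \frac{O}{2}$
$S{\left(v \right)} = -4 + v$ ($S{\left(v \right)} = -4 + 2 \frac{v}{2} = -4 + v$)
$D{\left(o \right)} = - \frac{5}{-15 + o}$ ($D{\left(o \right)} = \frac{\left(-5 - o\right) + o}{-11 + \left(-4 + o\right)} = - \frac{5}{-15 + o}$)
$D{\left(V{\left(\left(-5\right) \left(-1\right) \right)} \right)} + 340 = - \frac{5}{-15 + \left(3 - \frac{4}{\left(-5\right) \left(-1\right)}\right)} + 340 = - \frac{5}{-15 + \left(3 - \frac{4}{5}\right)} + 340 = - \frac{5}{-15 + \frac{11}{5}} + 340 = - \frac{5}{- \frac{64}{5}} + 340 = \left(-5\right) \left(- \frac{5}{64}\right) + 340 = \frac{25}{64} + 340 = \frac{21785}{64}$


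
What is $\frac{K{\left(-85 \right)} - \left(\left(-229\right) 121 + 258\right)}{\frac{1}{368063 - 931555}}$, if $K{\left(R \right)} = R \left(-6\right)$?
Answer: $-15755799812$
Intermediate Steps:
$K{\left(R \right)} = - 6 R$
$\frac{K{\left(-85 \right)} - \left(\left(-229\right) 121 + 258\right)}{\frac{1}{368063 - 931555}} = \frac{\left(-6\right) \left(-85\right) - \left(\left(-229\right) 121 + 258\right)}{\frac{1}{368063 - 931555}} = \frac{510 - \left(-27709 + 258\right)}{\frac{1}{-563492}} = \frac{510 - -27451}{- \frac{1}{563492}} = \left(510 + 27451\right) \left(-563492\right) = 27961 \left(-563492\right) = -15755799812$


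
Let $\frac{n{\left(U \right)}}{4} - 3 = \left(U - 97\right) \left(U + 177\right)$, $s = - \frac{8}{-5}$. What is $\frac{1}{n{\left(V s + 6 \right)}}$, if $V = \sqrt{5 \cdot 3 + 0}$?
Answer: $- \frac{69215}{4593670616} - \frac{230 \sqrt{15}}{1722626481} \approx -1.5585 \cdot 10^{-5}$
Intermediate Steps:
$s = \frac{8}{5}$ ($s = \left(-8\right) \left(- \frac{1}{5}\right) = \frac{8}{5} \approx 1.6$)
$V = \sqrt{15}$ ($V = \sqrt{15 + 0} = \sqrt{15} \approx 3.873$)
$n{\left(U \right)} = 12 + 4 \left(-97 + U\right) \left(177 + U\right)$ ($n{\left(U \right)} = 12 + 4 \left(U - 97\right) \left(U + 177\right) = 12 + 4 \left(-97 + U\right) \left(177 + U\right)$)
$\frac{1}{n{\left(V s + 6 \right)}} = \frac{1}{-68664 + 4 \left(\sqrt{15} \cdot \frac{8}{5} + 6\right)^{2} + 320 \left(\sqrt{15} \cdot \frac{8}{5} + 6\right)} = \frac{1}{-68664 + 4 \left(\frac{8 \sqrt{15}}{5} + 6\right)^{2} + 320 \left(\frac{8 \sqrt{15}}{5} + 6\right)} = \frac{1}{-68664 + 4 \left(6 + \frac{8 \sqrt{15}}{5}\right)^{2} + 320 \left(6 + \frac{8 \sqrt{15}}{5}\right)} = \frac{1}{-68664 + 4 \left(6 + \frac{8 \sqrt{15}}{5}\right)^{2} + \left(1920 + 512 \sqrt{15}\right)} = \frac{1}{-66744 + 4 \left(6 + \frac{8 \sqrt{15}}{5}\right)^{2} + 512 \sqrt{15}}$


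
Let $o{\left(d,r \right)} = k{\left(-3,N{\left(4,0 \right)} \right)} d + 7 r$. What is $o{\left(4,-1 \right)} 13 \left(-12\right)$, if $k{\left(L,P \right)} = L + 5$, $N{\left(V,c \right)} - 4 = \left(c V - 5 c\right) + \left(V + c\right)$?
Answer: $-156$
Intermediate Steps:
$N{\left(V,c \right)} = 4 + V - 4 c + V c$ ($N{\left(V,c \right)} = 4 + \left(\left(c V - 5 c\right) + \left(V + c\right)\right) = 4 + \left(\left(V c - 5 c\right) + \left(V + c\right)\right) = 4 + \left(\left(- 5 c + V c\right) + \left(V + c\right)\right) = 4 + \left(V - 4 c + V c\right) = 4 + V - 4 c + V c$)
$k{\left(L,P \right)} = 5 + L$
$o{\left(d,r \right)} = 2 d + 7 r$ ($o{\left(d,r \right)} = \left(5 - 3\right) d + 7 r = 2 d + 7 r$)
$o{\left(4,-1 \right)} 13 \left(-12\right) = \left(2 \cdot 4 + 7 \left(-1\right)\right) 13 \left(-12\right) = \left(8 - 7\right) 13 \left(-12\right) = 1 \cdot 13 \left(-12\right) = 13 \left(-12\right) = -156$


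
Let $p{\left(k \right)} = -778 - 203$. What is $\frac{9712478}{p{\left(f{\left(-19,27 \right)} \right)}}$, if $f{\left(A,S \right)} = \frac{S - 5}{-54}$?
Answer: $- \frac{9712478}{981} \approx -9900.6$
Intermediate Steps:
$f{\left(A,S \right)} = \frac{5}{54} - \frac{S}{54}$ ($f{\left(A,S \right)} = \left(-5 + S\right) \left(- \frac{1}{54}\right) = \frac{5}{54} - \frac{S}{54}$)
$p{\left(k \right)} = -981$ ($p{\left(k \right)} = -778 - 203 = -981$)
$\frac{9712478}{p{\left(f{\left(-19,27 \right)} \right)}} = \frac{9712478}{-981} = 9712478 \left(- \frac{1}{981}\right) = - \frac{9712478}{981}$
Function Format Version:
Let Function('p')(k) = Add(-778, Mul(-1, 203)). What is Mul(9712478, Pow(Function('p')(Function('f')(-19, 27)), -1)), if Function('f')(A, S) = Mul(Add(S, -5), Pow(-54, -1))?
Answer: Rational(-9712478, 981) ≈ -9900.6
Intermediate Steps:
Function('f')(A, S) = Add(Rational(5, 54), Mul(Rational(-1, 54), S)) (Function('f')(A, S) = Mul(Add(-5, S), Rational(-1, 54)) = Add(Rational(5, 54), Mul(Rational(-1, 54), S)))
Function('p')(k) = -981 (Function('p')(k) = Add(-778, -203) = -981)
Mul(9712478, Pow(Function('p')(Function('f')(-19, 27)), -1)) = Mul(9712478, Pow(-981, -1)) = Mul(9712478, Rational(-1, 981)) = Rational(-9712478, 981)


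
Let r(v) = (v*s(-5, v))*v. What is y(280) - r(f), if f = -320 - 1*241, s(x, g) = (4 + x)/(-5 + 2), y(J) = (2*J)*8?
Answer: -100427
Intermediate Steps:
y(J) = 16*J
s(x, g) = -4/3 - x/3 (s(x, g) = (4 + x)/(-3) = (4 + x)*(-⅓) = -4/3 - x/3)
f = -561 (f = -320 - 241 = -561)
r(v) = v²/3 (r(v) = (v*(-4/3 - ⅓*(-5)))*v = (v*(-4/3 + 5/3))*v = (v*(⅓))*v = (v/3)*v = v²/3)
y(280) - r(f) = 16*280 - (-561)²/3 = 4480 - 314721/3 = 4480 - 1*104907 = 4480 - 104907 = -100427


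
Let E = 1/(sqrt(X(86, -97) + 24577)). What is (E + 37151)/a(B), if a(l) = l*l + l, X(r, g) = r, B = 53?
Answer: 37151/2862 + sqrt(24663)/70585506 ≈ 12.981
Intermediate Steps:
E = sqrt(24663)/24663 (E = 1/(sqrt(86 + 24577)) = 1/(sqrt(24663)) = sqrt(24663)/24663 ≈ 0.0063676)
a(l) = l + l**2 (a(l) = l**2 + l = l + l**2)
(E + 37151)/a(B) = (sqrt(24663)/24663 + 37151)/((53*(1 + 53))) = (37151 + sqrt(24663)/24663)/((53*54)) = (37151 + sqrt(24663)/24663)/2862 = (37151 + sqrt(24663)/24663)*(1/2862) = 37151/2862 + sqrt(24663)/70585506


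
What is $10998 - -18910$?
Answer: $29908$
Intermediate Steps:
$10998 - -18910 = 10998 + 18910 = 29908$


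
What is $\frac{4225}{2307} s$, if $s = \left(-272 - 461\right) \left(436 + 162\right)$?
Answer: $- \frac{1851961150}{2307} \approx -8.0276 \cdot 10^{5}$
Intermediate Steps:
$s = -438334$ ($s = \left(-733\right) 598 = -438334$)
$\frac{4225}{2307} s = \frac{4225}{2307} \left(-438334\right) = - \frac{1851961150}{2307}$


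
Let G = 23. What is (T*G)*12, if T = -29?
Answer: -8004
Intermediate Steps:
(T*G)*12 = -29*23*12 = -667*12 = -8004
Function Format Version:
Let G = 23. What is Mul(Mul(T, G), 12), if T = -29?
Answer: -8004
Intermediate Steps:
Mul(Mul(T, G), 12) = Mul(Mul(-29, 23), 12) = Mul(-667, 12) = -8004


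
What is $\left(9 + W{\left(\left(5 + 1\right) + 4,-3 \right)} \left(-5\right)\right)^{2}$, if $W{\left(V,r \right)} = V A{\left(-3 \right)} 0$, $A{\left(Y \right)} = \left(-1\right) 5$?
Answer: $81$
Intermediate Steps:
$A{\left(Y \right)} = -5$
$W{\left(V,r \right)} = 0$ ($W{\left(V,r \right)} = V \left(-5\right) 0 = - 5 V 0 = 0$)
$\left(9 + W{\left(\left(5 + 1\right) + 4,-3 \right)} \left(-5\right)\right)^{2} = \left(9 + 0 \left(-5\right)\right)^{2} = \left(9 + 0\right)^{2} = 9^{2} = 81$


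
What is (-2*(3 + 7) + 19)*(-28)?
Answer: 28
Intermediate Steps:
(-2*(3 + 7) + 19)*(-28) = (-2*10 + 19)*(-28) = (-20 + 19)*(-28) = -1*(-28) = 28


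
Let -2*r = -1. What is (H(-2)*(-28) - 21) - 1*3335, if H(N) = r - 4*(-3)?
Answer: -3706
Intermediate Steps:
r = 1/2 (r = -1/2*(-1) = 1/2 ≈ 0.50000)
H(N) = 25/2 (H(N) = 1/2 - 4*(-3) = 1/2 + 12 = 25/2)
(H(-2)*(-28) - 21) - 1*3335 = ((25/2)*(-28) - 21) - 1*3335 = (-350 - 21) - 3335 = -371 - 3335 = -3706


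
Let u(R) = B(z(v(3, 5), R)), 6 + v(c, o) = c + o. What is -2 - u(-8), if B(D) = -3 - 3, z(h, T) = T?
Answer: 4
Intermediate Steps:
v(c, o) = -6 + c + o (v(c, o) = -6 + (c + o) = -6 + c + o)
B(D) = -6
u(R) = -6
-2 - u(-8) = -2 - 1*(-6) = -2 + 6 = 4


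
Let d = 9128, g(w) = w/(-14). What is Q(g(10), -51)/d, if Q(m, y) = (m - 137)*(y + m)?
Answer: 43621/55909 ≈ 0.78021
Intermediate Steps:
g(w) = -w/14 (g(w) = w*(-1/14) = -w/14)
Q(m, y) = (-137 + m)*(m + y)
Q(g(10), -51)/d = ((-1/14*10)² - (-137)*10/14 - 137*(-51) - 1/14*10*(-51))/9128 = ((-5/7)² - 137*(-5/7) + 6987 - 5/7*(-51))*(1/9128) = (25/49 + 685/7 + 6987 + 255/7)*(1/9128) = (348968/49)*(1/9128) = 43621/55909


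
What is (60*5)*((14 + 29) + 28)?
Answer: 21300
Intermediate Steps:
(60*5)*((14 + 29) + 28) = 300*(43 + 28) = 300*71 = 21300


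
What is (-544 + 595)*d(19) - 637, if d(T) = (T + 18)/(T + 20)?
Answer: -7652/13 ≈ -588.62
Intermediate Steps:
d(T) = (18 + T)/(20 + T)
(-544 + 595)*d(19) - 637 = (-544 + 595)*((18 + 19)/(20 + 19)) - 637 = 51*(37/39) - 637 = 629/13 - 637 = -7652/13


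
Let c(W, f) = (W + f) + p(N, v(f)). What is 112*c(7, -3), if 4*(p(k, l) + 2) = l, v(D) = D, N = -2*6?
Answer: 140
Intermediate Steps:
N = -12
p(k, l) = -2 + l/4
c(W, f) = -2 + W + 5*f/4 (c(W, f) = (W + f) + (-2 + f/4) = -2 + W + 5*f/4)
112*c(7, -3) = 112*(-2 + 7 + (5/4)*(-3)) = 112*(-2 + 7 - 15/4) = 112*(5/4) = 140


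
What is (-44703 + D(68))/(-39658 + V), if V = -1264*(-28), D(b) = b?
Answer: 565/54 ≈ 10.463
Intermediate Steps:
V = 35392
(-44703 + D(68))/(-39658 + V) = (-44703 + 68)/(-39658 + 35392) = -44635/(-4266) = -44635*(-1/4266) = 565/54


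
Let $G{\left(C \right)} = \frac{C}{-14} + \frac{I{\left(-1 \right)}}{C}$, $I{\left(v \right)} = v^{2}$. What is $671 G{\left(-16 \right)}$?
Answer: $\frac{81191}{112} \approx 724.92$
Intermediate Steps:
$G{\left(C \right)} = \frac{1}{C} - \frac{C}{14}$ ($G{\left(C \right)} = \frac{C}{-14} + \frac{\left(-1\right)^{2}}{C} = C \left(- \frac{1}{14}\right) + 1 \frac{1}{C} = - \frac{C}{14} + \frac{1}{C} = \frac{1}{C} - \frac{C}{14}$)
$671 G{\left(-16 \right)} = 671 \left(\frac{1}{-16} - - \frac{8}{7}\right) = 671 \left(- \frac{1}{16} + \frac{8}{7}\right) = 671 \cdot \frac{121}{112} = \frac{81191}{112}$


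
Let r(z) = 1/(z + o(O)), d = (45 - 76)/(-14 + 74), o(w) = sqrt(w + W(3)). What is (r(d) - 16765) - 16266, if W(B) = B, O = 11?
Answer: -1633017749/49439 + 3600*sqrt(14)/49439 ≈ -33031.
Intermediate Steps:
o(w) = sqrt(3 + w) (o(w) = sqrt(w + 3) = sqrt(3 + w))
d = -31/60 ≈ -0.51667
r(z) = 1/(z + sqrt(14)) (r(z) = 1/(z + sqrt(3 + 11)) = 1/(z + sqrt(14)))
(r(d) - 16765) - 16266 = (1/(-31/60 + sqrt(14)) - 16765) - 16266 = (-16765 + 1/(-31/60 + sqrt(14))) - 16266 = -33031 + 1/(-31/60 + sqrt(14))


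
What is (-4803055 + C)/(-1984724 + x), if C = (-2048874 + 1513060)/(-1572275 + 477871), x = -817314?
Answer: 2628241034203/1533280797676 ≈ 1.7141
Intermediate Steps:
C = 267907/547202 (C = -535814/(-1094404) = -535814*(-1/1094404) = 267907/547202 ≈ 0.48959)
(-4803055 + C)/(-1984724 + x) = (-4803055 + 267907/547202)/(-1984724 - 817314) = -2628241034203/547202/(-2802038) = -2628241034203/547202*(-1/2802038) = 2628241034203/1533280797676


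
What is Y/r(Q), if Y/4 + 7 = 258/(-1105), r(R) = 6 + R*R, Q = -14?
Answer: -15986/111605 ≈ -0.14324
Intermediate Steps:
r(R) = 6 + R²
Y = -31972/1105 (Y = -28 + 4*(258/(-1105)) = -28 + 4*(258*(-1/1105)) = -28 + 4*(-258/1105) = -28 - 1032/1105 = -31972/1105 ≈ -28.934)
Y/r(Q) = -31972/(1105*(6 + (-14)²)) = -31972/(1105*(6 + 196)) = -31972/1105/202 = -31972/1105*1/202 = -15986/111605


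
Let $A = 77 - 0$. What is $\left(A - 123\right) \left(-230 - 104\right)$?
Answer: $15364$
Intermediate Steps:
$A = 77$ ($A = 77 + 0 = 77$)
$\left(A - 123\right) \left(-230 - 104\right) = \left(77 - 123\right) \left(-230 - 104\right) = - 46 \left(-230 - 104\right) = \left(-46\right) \left(-334\right) = 15364$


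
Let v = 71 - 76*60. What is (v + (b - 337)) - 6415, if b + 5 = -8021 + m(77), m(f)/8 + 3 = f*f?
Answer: 28141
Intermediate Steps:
m(f) = -24 + 8*f² (m(f) = -24 + 8*(f*f) = -24 + 8*f²)
v = -4489 (v = 71 - 4560 = -4489)
b = 39382 (b = -5 + (-8021 + (-24 + 8*77²)) = -5 + (-8021 + (-24 + 8*5929)) = -5 + (-8021 + (-24 + 47432)) = -5 + (-8021 + 47408) = -5 + 39387 = 39382)
(v + (b - 337)) - 6415 = (-4489 + (39382 - 337)) - 6415 = (-4489 + 39045) - 6415 = 34556 - 6415 = 28141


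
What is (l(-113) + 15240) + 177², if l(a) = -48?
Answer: 46521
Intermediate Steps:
(l(-113) + 15240) + 177² = (-48 + 15240) + 177² = 15192 + 31329 = 46521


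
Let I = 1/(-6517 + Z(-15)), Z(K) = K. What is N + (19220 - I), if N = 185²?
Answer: 349102741/6532 ≈ 53445.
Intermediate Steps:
N = 34225
I = -1/6532 (I = 1/(-6517 - 15) = 1/(-6532) = -1/6532 ≈ -0.00015309)
N + (19220 - I) = 34225 + (19220 - 1*(-1/6532)) = 34225 + (19220 + 1/6532) = 34225 + 125545041/6532 = 349102741/6532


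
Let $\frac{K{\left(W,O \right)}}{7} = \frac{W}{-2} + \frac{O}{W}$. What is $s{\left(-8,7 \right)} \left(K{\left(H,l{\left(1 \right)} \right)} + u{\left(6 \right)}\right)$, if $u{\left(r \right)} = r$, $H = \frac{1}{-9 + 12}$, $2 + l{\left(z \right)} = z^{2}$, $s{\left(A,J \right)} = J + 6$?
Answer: $- \frac{1261}{6} \approx -210.17$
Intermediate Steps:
$s{\left(A,J \right)} = 6 + J$
$l{\left(z \right)} = -2 + z^{2}$
$H = \frac{1}{3} \approx 0.33333$
$K{\left(W,O \right)} = - \frac{7 W}{2} + \frac{7 O}{W}$ ($K{\left(W,O \right)} = 7 \left(\frac{W}{-2} + \frac{O}{W}\right) = 7 \left(W \left(- \frac{1}{2}\right) + \frac{O}{W}\right) = 7 \left(- \frac{W}{2} + \frac{O}{W}\right) = - \frac{7 W}{2} + \frac{7 O}{W}$)
$s{\left(-8,7 \right)} \left(K{\left(H,l{\left(1 \right)} \right)} + u{\left(6 \right)}\right) = \left(6 + 7\right) \left(\left(\left(- \frac{7}{2}\right) \frac{1}{3} + 7 \left(-2 + 1^{2}\right) \frac{1}{\frac{1}{3}}\right) + 6\right) = 13 \left(\left(- \frac{7}{6} + 7 \left(-2 + 1\right) 3\right) + 6\right) = 13 \left(\left(- \frac{7}{6} + 7 \left(-1\right) 3\right) + 6\right) = 13 \left(\left(- \frac{7}{6} - 21\right) + 6\right) = 13 \left(- \frac{133}{6} + 6\right) = 13 \left(- \frac{97}{6}\right) = - \frac{1261}{6}$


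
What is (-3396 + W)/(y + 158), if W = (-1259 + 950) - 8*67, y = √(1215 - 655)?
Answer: -335039/12202 + 4241*√35/6101 ≈ -23.345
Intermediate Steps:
y = 4*√35 (y = √560 = 4*√35 ≈ 23.664)
W = -845 (W = -309 - 536 = -845)
(-3396 + W)/(y + 158) = (-3396 - 845)/(4*√35 + 158) = -4241/(158 + 4*√35)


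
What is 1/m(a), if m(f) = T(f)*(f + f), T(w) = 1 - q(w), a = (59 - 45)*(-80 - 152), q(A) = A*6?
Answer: -1/126600544 ≈ -7.8989e-9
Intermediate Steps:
q(A) = 6*A
a = -3248 (a = 14*(-232) = -3248)
T(w) = 1 - 6*w
m(f) = 2*f*(1 - 6*f) (m(f) = (1 - 6*f)*(f + f) = (1 - 6*f)*(2*f) = 2*f*(1 - 6*f))
1/m(a) = 1/(2*(-3248)*(1 - 6*(-3248))) = 1/(2*(-3248)*(1 + 19488)) = 1/(2*(-3248)*19489) = 1/(-126600544) = -1/126600544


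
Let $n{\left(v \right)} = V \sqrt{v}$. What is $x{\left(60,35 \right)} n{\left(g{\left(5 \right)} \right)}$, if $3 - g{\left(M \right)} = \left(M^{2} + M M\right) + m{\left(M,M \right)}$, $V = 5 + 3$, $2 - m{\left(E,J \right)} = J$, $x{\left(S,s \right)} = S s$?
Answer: $33600 i \sqrt{11} \approx 1.1144 \cdot 10^{5} i$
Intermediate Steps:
$m{\left(E,J \right)} = 2 - J$
$V = 8$
$g{\left(M \right)} = 1 + M - 2 M^{2}$ ($g{\left(M \right)} = 3 - \left(\left(M^{2} + M M\right) - \left(-2 + M\right)\right) = 3 - \left(\left(M^{2} + M^{2}\right) - \left(-2 + M\right)\right) = 3 - \left(2 M^{2} - \left(-2 + M\right)\right) = 3 - \left(2 - M + 2 M^{2}\right) = 1 + M - 2 M^{2}$)
$n{\left(v \right)} = 8 \sqrt{v}$
$x{\left(60,35 \right)} n{\left(g{\left(5 \right)} \right)} = 60 \cdot 35 \cdot 8 \sqrt{1 + 5 - 2 \cdot 5^{2}} = 2100 \cdot 8 \sqrt{1 + 5 - 50} = 2100 \cdot 8 \sqrt{-44} = 2100 \cdot 8 \cdot 2 i \sqrt{11} = 2100 \cdot 16 i \sqrt{11} = 33600 i \sqrt{11}$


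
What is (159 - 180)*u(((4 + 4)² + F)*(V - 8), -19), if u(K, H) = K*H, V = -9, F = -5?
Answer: -400197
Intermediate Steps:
u(K, H) = H*K
(159 - 180)*u(((4 + 4)² + F)*(V - 8), -19) = (159 - 180)*(-19*((4 + 4)² - 5)*(-9 - 8)) = -(-399)*(8² - 5)*(-17) = -(-399)*(64 - 5)*(-17) = -(-399)*59*(-17) = -(-399)*(-1003) = -21*19057 = -400197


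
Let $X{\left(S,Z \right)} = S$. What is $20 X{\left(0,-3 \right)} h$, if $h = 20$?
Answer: $0$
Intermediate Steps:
$20 X{\left(0,-3 \right)} h = 20 \cdot 0 \cdot 20 = 0 \cdot 20 = 0$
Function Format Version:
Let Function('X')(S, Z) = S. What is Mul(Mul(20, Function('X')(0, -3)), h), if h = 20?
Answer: 0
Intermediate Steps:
Mul(Mul(20, Function('X')(0, -3)), h) = Mul(Mul(20, 0), 20) = Mul(0, 20) = 0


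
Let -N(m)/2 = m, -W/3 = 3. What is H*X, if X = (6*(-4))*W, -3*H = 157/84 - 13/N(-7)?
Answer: -474/7 ≈ -67.714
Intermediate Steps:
W = -9 (W = -3*3 = -9)
N(m) = -2*m
H = -79/252 (H = -(157/84 - 13/((-2*(-7))))/3 = -(157*(1/84) - 13/14)/3 = -(157/84 - 13*1/14)/3 = -(157/84 - 13/14)/3 = -⅓*79/84 = -79/252 ≈ -0.31349)
X = 216 (X = (6*(-4))*(-9) = -24*(-9) = 216)
H*X = -79/252*216 = -474/7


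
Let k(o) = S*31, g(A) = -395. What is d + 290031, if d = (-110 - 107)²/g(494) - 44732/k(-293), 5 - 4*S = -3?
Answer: 3541135266/12245 ≈ 2.8919e+5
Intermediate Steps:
S = 2 (S = 5/4 - ¼*(-3) = 5/4 + ¾ = 2)
k(o) = 62 (k(o) = 2*31 = 62)
d = -10294329/12245 (d = (-110 - 107)²/(-395) - 44732/62 = (-217)²*(-1/395) - 44732*1/62 = 47089*(-1/395) - 22366/31 = -47089/395 - 22366/31 = -10294329/12245 ≈ -840.70)
d + 290031 = -10294329/12245 + 290031 = 3541135266/12245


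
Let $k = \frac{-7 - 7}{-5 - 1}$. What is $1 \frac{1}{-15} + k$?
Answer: $\frac{34}{15} \approx 2.2667$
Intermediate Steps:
$k = \frac{7}{3}$ ($k = - \frac{14}{-6} = \left(-14\right) \left(- \frac{1}{6}\right) = \frac{7}{3} \approx 2.3333$)
$1 \frac{1}{-15} + k = 1 \frac{1}{-15} + \frac{7}{3} = 1 \left(- \frac{1}{15}\right) + \frac{7}{3} = - \frac{1}{15} + \frac{7}{3} = \frac{34}{15}$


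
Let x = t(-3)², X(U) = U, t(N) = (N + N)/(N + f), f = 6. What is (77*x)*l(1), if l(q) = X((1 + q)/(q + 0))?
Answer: 616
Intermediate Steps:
t(N) = 2*N/(6 + N) (t(N) = (N + N)/(N + 6) = (2*N)/(6 + N) = 2*N/(6 + N))
l(q) = (1 + q)/q (l(q) = (1 + q)/(q + 0) = (1 + q)/q)
x = 4 (x = (2*(-3)/(6 - 3))² = (2*(-3)/3)² = (2*(-3)*(⅓))² = (-2)² = 4)
(77*x)*l(1) = (77*4)*((1 + 1)/1) = 308*(1*2) = 308*2 = 616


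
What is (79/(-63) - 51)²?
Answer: 10837264/3969 ≈ 2730.5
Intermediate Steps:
(79/(-63) - 51)² = (79*(-1/63) - 51)² = (-79/63 - 51)² = (-3292/63)² = 10837264/3969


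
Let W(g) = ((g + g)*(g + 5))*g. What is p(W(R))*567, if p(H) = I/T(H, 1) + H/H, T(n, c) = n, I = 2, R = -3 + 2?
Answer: 2835/4 ≈ 708.75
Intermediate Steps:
R = -1
W(g) = 2*g²*(5 + g) (W(g) = ((2*g)*(5 + g))*g = (2*g*(5 + g))*g = 2*g²*(5 + g))
p(H) = 1 + 2/H (p(H) = 2/H + H/H = 2/H + 1 = 1 + 2/H)
p(W(R))*567 = ((2 + 2*(-1)²*(5 - 1))/((2*(-1)²*(5 - 1))))*567 = ((2 + 2*1*4)/((2*1*4)))*567 = ((2 + 8)/8)*567 = ((⅛)*10)*567 = (5/4)*567 = 2835/4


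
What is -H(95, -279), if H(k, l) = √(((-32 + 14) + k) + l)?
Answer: -I*√202 ≈ -14.213*I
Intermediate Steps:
H(k, l) = √(-18 + k + l) (H(k, l) = √((-18 + k) + l) = √(-18 + k + l))
-H(95, -279) = -√(-18 + 95 - 279) = -√(-202) = -I*√202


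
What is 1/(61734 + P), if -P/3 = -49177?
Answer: 1/209265 ≈ 4.7786e-6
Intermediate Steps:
P = 147531 (P = -3*(-49177) = 147531)
1/(61734 + P) = 1/(61734 + 147531) = 1/209265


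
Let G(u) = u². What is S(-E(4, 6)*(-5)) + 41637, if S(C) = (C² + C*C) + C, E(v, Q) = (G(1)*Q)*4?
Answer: 70557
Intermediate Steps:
E(v, Q) = 4*Q (E(v, Q) = (1²*Q)*4 = (1*Q)*4 = Q*4 = 4*Q)
S(C) = C + 2*C² (S(C) = (C² + C²) + C = 2*C² + C = C + 2*C²)
S(-E(4, 6)*(-5)) + 41637 = (-4*6*(-5))*(1 + 2*(-4*6*(-5))) + 41637 = (-1*24*(-5))*(1 + 2*(-1*24*(-5))) + 41637 = (-24*(-5))*(1 + 2*(-24*(-5))) + 41637 = 120*(1 + 2*120) + 41637 = 120*(1 + 240) + 41637 = 120*241 + 41637 = 28920 + 41637 = 70557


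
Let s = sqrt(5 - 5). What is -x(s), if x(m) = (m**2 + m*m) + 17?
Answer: -17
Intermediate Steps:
s = 0 (s = sqrt(0) = 0)
x(m) = 17 + 2*m**2 (x(m) = (m**2 + m**2) + 17 = 2*m**2 + 17 = 17 + 2*m**2)
-x(s) = -(17 + 2*0**2) = -(17 + 2*0) = -(17 + 0) = -1*17 = -17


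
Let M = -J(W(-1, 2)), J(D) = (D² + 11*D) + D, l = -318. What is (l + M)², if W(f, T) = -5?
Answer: 80089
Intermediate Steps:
J(D) = D² + 12*D
M = 35 (M = -(-5)*(12 - 5) = -(-5)*7 = -1*(-35) = 35)
(l + M)² = (-318 + 35)² = (-283)² = 80089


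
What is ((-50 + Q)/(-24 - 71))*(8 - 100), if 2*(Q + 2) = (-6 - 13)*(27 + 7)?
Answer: -6900/19 ≈ -363.16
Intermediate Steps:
Q = -325 (Q = -2 + ((-6 - 13)*(27 + 7))/2 = -2 + (-19*34)/2 = -2 + (½)*(-646) = -2 - 323 = -325)
((-50 + Q)/(-24 - 71))*(8 - 100) = ((-50 - 325)/(-24 - 71))*(8 - 100) = -375/(-95)*(-92) = -375*(-1/95)*(-92) = (75/19)*(-92) = -6900/19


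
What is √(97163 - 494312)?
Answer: I*√397149 ≈ 630.2*I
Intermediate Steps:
√(97163 - 494312) = √(-397149) = I*√397149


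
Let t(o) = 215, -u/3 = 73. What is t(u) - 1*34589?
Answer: -34374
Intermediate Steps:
u = -219 (u = -3*73 = -219)
t(u) - 1*34589 = 215 - 1*34589 = 215 - 34589 = -34374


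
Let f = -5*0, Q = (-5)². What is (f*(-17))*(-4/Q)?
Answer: 0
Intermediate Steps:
Q = 25
f = 0
(f*(-17))*(-4/Q) = (0*(-17))*(-4/25) = 0*(-4*1/25) = 0*(-4/25) = 0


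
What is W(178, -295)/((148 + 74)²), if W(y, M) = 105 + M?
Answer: -95/24642 ≈ -0.0038552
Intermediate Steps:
W(178, -295)/((148 + 74)²) = (105 - 295)/((148 + 74)²) = -190/(222²) = -190/49284 = -190*1/49284 = -95/24642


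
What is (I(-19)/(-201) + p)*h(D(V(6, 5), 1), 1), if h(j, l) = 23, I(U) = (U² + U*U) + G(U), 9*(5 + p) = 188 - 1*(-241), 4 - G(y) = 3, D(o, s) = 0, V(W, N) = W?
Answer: 180619/201 ≈ 898.60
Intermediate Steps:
G(y) = 1 (G(y) = 4 - 1*3 = 4 - 3 = 1)
p = 128/3 (p = -5 + (188 - 1*(-241))/9 = -5 + (188 + 241)/9 = -5 + (⅑)*429 = -5 + 143/3 = 128/3 ≈ 42.667)
I(U) = 1 + 2*U² (I(U) = (U² + U*U) + 1 = (U² + U²) + 1 = 2*U² + 1 = 1 + 2*U²)
(I(-19)/(-201) + p)*h(D(V(6, 5), 1), 1) = ((1 + 2*(-19)²)/(-201) + 128/3)*23 = ((1 + 2*361)*(-1/201) + 128/3)*23 = ((1 + 722)*(-1/201) + 128/3)*23 = (723*(-1/201) + 128/3)*23 = (-241/67 + 128/3)*23 = (7853/201)*23 = 180619/201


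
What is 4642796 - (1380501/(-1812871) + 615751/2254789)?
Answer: 18978088016320954492/4087641589219 ≈ 4.6428e+6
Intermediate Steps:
4642796 - (1380501/(-1812871) + 615751/2254789) = 4642796 - (1380501*(-1/1812871) + 615751*(1/2254789)) = 4642796 - (-1380501/1812871 + 615751/2254789) = 4642796 - 1*(-1996461338168/4087641589219) = 4642796 + 1996461338168/4087641589219 = 18978088016320954492/4087641589219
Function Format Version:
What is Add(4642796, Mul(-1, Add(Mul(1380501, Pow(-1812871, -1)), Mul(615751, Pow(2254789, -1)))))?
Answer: Rational(18978088016320954492, 4087641589219) ≈ 4.6428e+6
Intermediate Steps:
Add(4642796, Mul(-1, Add(Mul(1380501, Pow(-1812871, -1)), Mul(615751, Pow(2254789, -1))))) = Add(4642796, Mul(-1, Add(Mul(1380501, Rational(-1, 1812871)), Mul(615751, Rational(1, 2254789))))) = Add(4642796, Mul(-1, Add(Rational(-1380501, 1812871), Rational(615751, 2254789)))) = Add(4642796, Mul(-1, Rational(-1996461338168, 4087641589219))) = Add(4642796, Rational(1996461338168, 4087641589219)) = Rational(18978088016320954492, 4087641589219)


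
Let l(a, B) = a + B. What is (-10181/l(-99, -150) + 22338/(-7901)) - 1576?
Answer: -3025664105/1967349 ≈ -1537.9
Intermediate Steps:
l(a, B) = B + a
(-10181/l(-99, -150) + 22338/(-7901)) - 1576 = (-10181/(-150 - 99) + 22338/(-7901)) - 1576 = (-10181/(-249) + 22338*(-1/7901)) - 1576 = (-10181*(-1/249) - 22338/7901) - 1576 = (10181/249 - 22338/7901) - 1576 = 74877919/1967349 - 1576 = -3025664105/1967349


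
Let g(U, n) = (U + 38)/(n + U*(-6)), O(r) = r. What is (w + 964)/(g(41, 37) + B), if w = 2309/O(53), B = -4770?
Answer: -11160809/52841477 ≈ -0.21121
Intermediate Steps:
g(U, n) = (38 + U)/(n - 6*U)
w = 2309/53 ≈ 43.566
(w + 964)/(g(41, 37) + B) = (2309/53 + 964)/((38 + 41)/(37 - 6*41) - 4770) = 53401/(53*(79/(37 - 246) - 4770)) = 53401/(53*(79/(-209) - 4770)) = 53401/(53*(-1/209*79 - 4770)) = 53401/(53*(-79/209 - 4770)) = 53401/(53*(-997009/209)) = (53401/53)*(-209/997009) = -11160809/52841477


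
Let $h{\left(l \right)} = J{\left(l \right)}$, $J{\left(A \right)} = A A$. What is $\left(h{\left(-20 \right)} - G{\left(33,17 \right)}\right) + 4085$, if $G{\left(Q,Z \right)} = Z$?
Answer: $4468$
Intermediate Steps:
$J{\left(A \right)} = A^{2}$
$h{\left(l \right)} = l^{2}$
$\left(h{\left(-20 \right)} - G{\left(33,17 \right)}\right) + 4085 = \left(\left(-20\right)^{2} - 17\right) + 4085 = \left(400 - 17\right) + 4085 = 383 + 4085 = 4468$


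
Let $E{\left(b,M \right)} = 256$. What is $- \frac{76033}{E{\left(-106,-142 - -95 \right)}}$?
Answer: $- \frac{76033}{256} \approx -297.0$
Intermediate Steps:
$- \frac{76033}{E{\left(-106,-142 - -95 \right)}} = - \frac{76033}{256}$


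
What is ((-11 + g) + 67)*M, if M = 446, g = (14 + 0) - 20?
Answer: 22300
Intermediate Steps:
g = -6 (g = 14 - 20 = -6)
((-11 + g) + 67)*M = ((-11 - 6) + 67)*446 = (-17 + 67)*446 = 50*446 = 22300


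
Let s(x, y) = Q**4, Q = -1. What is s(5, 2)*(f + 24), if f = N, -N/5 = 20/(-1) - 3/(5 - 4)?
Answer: 139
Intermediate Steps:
s(x, y) = 1 (s(x, y) = (-1)**4 = 1)
N = 115 (N = -5*(20/(-1) - 3/(5 - 4)) = -5*(20*(-1) - 3/1) = -5*(-20 - 3*1) = -5*(-20 - 3) = -5*(-23) = 115)
f = 115
s(5, 2)*(f + 24) = 1*(115 + 24) = 1*139 = 139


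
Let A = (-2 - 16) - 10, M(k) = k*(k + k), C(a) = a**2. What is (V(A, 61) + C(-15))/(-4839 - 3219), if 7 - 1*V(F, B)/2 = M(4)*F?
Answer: -677/2686 ≈ -0.25205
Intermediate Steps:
M(k) = 2*k**2 (M(k) = k*(2*k) = 2*k**2)
A = -28 (A = -18 - 10 = -28)
V(F, B) = 14 - 64*F (V(F, B) = 14 - 2*2*4**2*F = 14 - 2*2*16*F = 14 - 64*F)
(V(A, 61) + C(-15))/(-4839 - 3219) = ((14 - 64*(-28)) + (-15)**2)/(-4839 - 3219) = ((14 + 1792) + 225)/(-8058) = (1806 + 225)*(-1/8058) = 2031*(-1/8058) = -677/2686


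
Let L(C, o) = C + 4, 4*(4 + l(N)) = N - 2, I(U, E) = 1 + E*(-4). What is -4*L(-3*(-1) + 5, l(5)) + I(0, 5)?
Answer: -67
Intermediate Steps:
I(U, E) = 1 - 4*E
l(N) = -9/2 + N/4 (l(N) = -4 + (N - 2)/4 = -4 + (-2 + N)/4 = -4 + (-1/2 + N/4) = -9/2 + N/4)
L(C, o) = 4 + C
-4*L(-3*(-1) + 5, l(5)) + I(0, 5) = -4*(4 + (-3*(-1) + 5)) + (1 - 4*5) = -4*(4 + (3 + 5)) + (1 - 20) = -4*(4 + 8) - 19 = -4*12 - 19 = -48 - 19 = -67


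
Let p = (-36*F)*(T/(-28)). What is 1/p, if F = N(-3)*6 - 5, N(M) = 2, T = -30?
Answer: -1/270 ≈ -0.0037037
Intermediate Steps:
F = 7 (F = 2*6 - 5 = 12 - 5 = 7)
p = -270 (p = (-36*7)*(-30/(-28)) = -(-7560)*(-1)/28 = -252*15/14 = -270)
1/p = 1/(-270) = -1/270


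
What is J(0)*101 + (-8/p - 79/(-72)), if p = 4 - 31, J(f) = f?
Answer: 301/216 ≈ 1.3935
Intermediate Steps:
p = -27
J(0)*101 + (-8/p - 79/(-72)) = 0*101 + (-8/(-27) - 79/(-72)) = 0 + (-8*(-1/27) - 79*(-1/72)) = 0 + (8/27 + 79/72) = 0 + 301/216 = 301/216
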